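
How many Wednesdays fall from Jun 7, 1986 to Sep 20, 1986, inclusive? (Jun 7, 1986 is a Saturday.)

15

Jun 7, 1986 is a Saturday; the first Wednesday on or after it is Jun 11, 1986 (4 days later).
From Jun 11, 1986 to Sep 20, 1986: 19 + 31 + 31 + 20 = 101 days (rest of Jun, Jul, Aug, Sep).
101 ÷ 7 = 14 full weeks with remainder 3, so 14 more Wednesdays after the first → 15.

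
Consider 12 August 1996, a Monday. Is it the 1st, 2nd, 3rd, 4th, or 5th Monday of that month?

2nd

Day 12 falls in week ⌈12/7⌉ of the month.
Days 1–7 hold the 1st Monday, 8–14 the 2nd, 15–21 the 3rd, 22–28 the 4th, 29–31 the 5th.
12 is in the range for the 2nd.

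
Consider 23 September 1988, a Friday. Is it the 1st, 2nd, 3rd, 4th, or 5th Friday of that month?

4th

Day 23 falls in week ⌈23/7⌉ of the month.
Days 1–7 hold the 1st Friday, 8–14 the 2nd, 15–21 the 3rd, 22–28 the 4th, 29–31 the 5th.
23 is in the range for the 4th.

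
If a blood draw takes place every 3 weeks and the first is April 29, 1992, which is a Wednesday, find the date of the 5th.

July 22, 1992

The 5th occurrence is 4 intervals after the first: 4 × 21 = 84 days after April 29, 1992.
April has 30 days — 1 day to the end of April leaves 83.
May has 31 days (52 left).
June has 30 days (22 left).
22 days into July → July 22, 1992.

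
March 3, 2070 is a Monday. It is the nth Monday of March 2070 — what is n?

Day 3 falls in week ⌈3/7⌉ of the month.
Days 1–7 hold the 1st Monday, 8–14 the 2nd, 15–21 the 3rd, 22–28 the 4th, 29–31 the 5th.
3 is in the range for the 1st.

1st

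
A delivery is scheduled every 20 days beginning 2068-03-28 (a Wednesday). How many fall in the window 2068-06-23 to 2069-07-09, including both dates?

Occurrences land 20·i days after 2068-03-28 for i = 0, 1, 2, …
2068-06-23 is 87 days after the start; 87 ÷ 20 = 4 remainder 7; since the remainder is 7, round up to i = 5. First occurrence in the window: #6 on 2068-07-06 (5×20 = 100 days in).
2069-07-09 is 468 days after the start; 468 ÷ 20 = 23 remainder 8. Last occurrence in the window: #24 on 2069-07-01.
Occurrences #6 through #24: 19 in total.

19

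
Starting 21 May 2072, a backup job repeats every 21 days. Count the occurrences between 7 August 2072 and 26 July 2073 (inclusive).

17

Occurrences land 21·i days after 21 May 2072 for i = 0, 1, 2, …
7 August 2072 is 78 days after the start; 78 ÷ 21 = 3 remainder 15; since the remainder is 15, round up to i = 4. First occurrence in the window: #5 on 13 August 2072 (4×21 = 84 days in).
26 July 2073 is 431 days after the start; 431 ÷ 21 = 20 remainder 11. Last occurrence in the window: #21 on 15 July 2073.
Occurrences #5 through #21: 17 in total.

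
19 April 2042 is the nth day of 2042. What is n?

109

Days in months before April: 31 + 28 + 31 = 90.
Plus 19 days into April → day 109.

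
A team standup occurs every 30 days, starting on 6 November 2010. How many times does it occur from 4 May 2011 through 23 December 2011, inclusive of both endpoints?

Occurrences land 30·i days after 6 November 2010 for i = 0, 1, 2, …
4 May 2011 is 179 days after the start; 179 ÷ 30 = 5 remainder 29; since the remainder is 29, round up to i = 6. First occurrence in the window: #7 on 5 May 2011 (6×30 = 180 days in).
23 December 2011 is 412 days after the start; 412 ÷ 30 = 13 remainder 22. Last occurrence in the window: #14 on 1 December 2011.
Occurrences #7 through #14: 8 in total.

8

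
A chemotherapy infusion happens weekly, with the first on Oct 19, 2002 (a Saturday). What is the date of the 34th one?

The 34th occurrence is 33 intervals after the first: 33 × 7 = 231 days after Oct 19, 2002.
Oct has 31 days — 12 days to the end of Oct leaves 219.
Nov has 30 days (189 left).
Dec has 31 days (158 left).
Jan has 31 days (127 left).
Feb has 28 days (99 left).
Mar has 31 days (68 left).
Apr has 30 days (38 left).
May has 31 days (7 left).
7 days into Jun → Jun 7, 2003.

Jun 7, 2003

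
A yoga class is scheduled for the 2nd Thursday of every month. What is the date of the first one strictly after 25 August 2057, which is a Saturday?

13 September 2057

August 2057 starts on a Wednesday; its first Thursday is the 2nd, so the 2nd Thursday is the 9th — 9 August 2057.
That is not after 25 August 2057, so look at September 2057.
September 2057 starts on a Saturday; its first Thursday is the 6th, so the 2nd Thursday is the 13th — 13 September 2057.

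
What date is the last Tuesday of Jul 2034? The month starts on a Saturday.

Jul 25, 2034

Jul 2034 begins on a Saturday, so the first Tuesday is Jul 4 (3 days later).
Jul 2034 has 31 days. Adding weeks: 4, 11, 18, 25 — the last one ≤ 31 is the 25th.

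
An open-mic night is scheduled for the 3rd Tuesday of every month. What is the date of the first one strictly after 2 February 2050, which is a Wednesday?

February 2050 starts on a Tuesday; its first Tuesday is the 1st, so the 3rd Tuesday is the 15th — 15 February 2050.
15 February 2050 is after 2 February 2050, so that is the next one.

15 February 2050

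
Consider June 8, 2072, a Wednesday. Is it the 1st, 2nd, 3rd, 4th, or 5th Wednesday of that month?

Day 8 falls in week ⌈8/7⌉ of the month.
Days 1–7 hold the 1st Wednesday, 8–14 the 2nd, 15–21 the 3rd, 22–28 the 4th, 29–31 the 5th.
8 is in the range for the 2nd.

2nd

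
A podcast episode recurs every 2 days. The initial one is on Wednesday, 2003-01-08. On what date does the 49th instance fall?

The 49th occurrence is 48 intervals after the first: 48 × 2 = 96 days after 2003-01-08.
January has 31 days — 23 days to the end of January leaves 73.
February has 28 days (45 left).
March has 31 days (14 left).
14 days into April → 2003-04-14.

2003-04-14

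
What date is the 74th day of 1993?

Mar 15, 1993

Jan has 31 days (74 − 31 = 43 remain).
Feb has 28 days (43 − 28 = 15 remain).
15 into Mar → Mar 15.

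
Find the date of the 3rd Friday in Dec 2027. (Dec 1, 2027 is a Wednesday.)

Dec 2027 begins on a Wednesday, so the first Friday is Dec 3 (2 days later).
The 3rd Friday is 2 weeks later: 3 + 14 = 17.

Dec 17, 2027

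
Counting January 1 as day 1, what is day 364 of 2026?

2026-12-30

January has 31 days (364 − 31 = 333 remain).
February has 28 days (333 − 28 = 305 remain).
March has 31 days (305 − 31 = 274 remain).
April has 30 days (274 − 30 = 244 remain).
May has 31 days (244 − 31 = 213 remain).
June has 30 days (213 − 30 = 183 remain).
July has 31 days (183 − 31 = 152 remain).
August has 31 days (152 − 31 = 121 remain).
September has 30 days (121 − 30 = 91 remain).
October has 31 days (91 − 31 = 60 remain).
November has 30 days (60 − 30 = 30 remain).
30 into December → December 30.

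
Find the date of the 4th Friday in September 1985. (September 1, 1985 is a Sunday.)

September 1985 begins on a Sunday, so the first Friday is September 6 (5 days later).
The 4th Friday is 3 weeks later: 6 + 21 = 27.

27 September 1985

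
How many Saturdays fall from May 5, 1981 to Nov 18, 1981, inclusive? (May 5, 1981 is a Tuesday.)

May 5, 1981 is a Tuesday; the first Saturday on or after it is May 9, 1981 (4 days later).
From May 9, 1981 to Nov 18, 1981: 22 + 30 + 31 + 31 + 30 + 31 + 18 = 193 days (rest of May, Jun, Jul, Aug, Sep, Oct, Nov).
193 ÷ 7 = 27 full weeks with remainder 4, so 27 more Saturdays after the first → 28.

28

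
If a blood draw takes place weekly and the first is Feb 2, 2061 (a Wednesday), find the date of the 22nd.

The 22nd occurrence is 21 intervals after the first: 21 × 7 = 147 days after Feb 2, 2061.
Feb has 28 days — 26 days to the end of Feb leaves 121.
Mar has 31 days (90 left).
Apr has 30 days (60 left).
May has 31 days (29 left).
29 days into Jun → Jun 29, 2061.

Jun 29, 2061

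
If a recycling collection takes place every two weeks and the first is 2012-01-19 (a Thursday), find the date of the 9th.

The 9th occurrence is 8 intervals after the first: 8 × 14 = 112 days after 2012-01-19.
January has 31 days — 12 days to the end of January leaves 100.
February has 29 days (71 left).
March has 31 days (40 left).
April has 30 days (10 left).
10 days into May → 2012-05-10.

2012-05-10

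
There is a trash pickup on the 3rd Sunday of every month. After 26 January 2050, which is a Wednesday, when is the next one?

January 2050 starts on a Saturday; its first Sunday is the 2nd, so the 3rd Sunday is the 16th — 16 January 2050.
That is not after 26 January 2050, so look at February 2050.
February 2050 starts on a Tuesday; its first Sunday is the 6th, so the 3rd Sunday is the 20th — 20 February 2050.

20 February 2050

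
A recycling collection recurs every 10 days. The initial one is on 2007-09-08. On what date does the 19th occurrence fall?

The 19th occurrence is 18 intervals after the first: 18 × 10 = 180 days after 2007-09-08.
September has 30 days — 22 days to the end of September leaves 158.
October has 31 days (127 left).
November has 30 days (97 left).
December has 31 days (66 left).
January has 31 days (35 left).
February has 29 days (6 left).
6 days into March → 2008-03-06.

2008-03-06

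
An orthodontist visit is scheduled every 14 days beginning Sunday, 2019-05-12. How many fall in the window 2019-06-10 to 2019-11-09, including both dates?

Occurrences land 14·i days after 2019-05-12 for i = 0, 1, 2, …
2019-06-10 is 29 days after the start; 29 ÷ 14 = 2 remainder 1; since the remainder is 1, round up to i = 3. First occurrence in the window: #4 on 2019-06-23 (3×14 = 42 days in).
2019-11-09 is 181 days after the start; 181 ÷ 14 = 12 remainder 13. Last occurrence in the window: #13 on 2019-10-27.
Occurrences #4 through #13: 10 in total.

10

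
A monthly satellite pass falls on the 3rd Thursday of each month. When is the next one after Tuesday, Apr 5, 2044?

Apr 21, 2044

Apr 2044 starts on a Friday; its first Thursday is the 7th, so the 3rd Thursday is the 21st — Apr 21, 2044.
Apr 21, 2044 is after Apr 5, 2044, so that is the next one.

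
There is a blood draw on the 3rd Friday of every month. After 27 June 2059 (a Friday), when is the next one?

18 July 2059

June 2059 starts on a Sunday; its first Friday is the 6th, so the 3rd Friday is the 20th — 20 June 2059.
That is not after 27 June 2059, so look at July 2059.
July 2059 starts on a Tuesday; its first Friday is the 4th, so the 3rd Friday is the 18th — 18 July 2059.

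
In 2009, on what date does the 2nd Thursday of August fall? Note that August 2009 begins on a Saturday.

August 2009 begins on a Saturday, so the first Thursday is August 6 (5 days later).
The 2nd Thursday is 1 weeks later: 6 + 7 = 13.

2009-08-13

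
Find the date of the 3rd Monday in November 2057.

The first Monday of November 2057 is November 5.
The 3rd Monday is 2 weeks later: 5 + 14 = 19.

November 19, 2057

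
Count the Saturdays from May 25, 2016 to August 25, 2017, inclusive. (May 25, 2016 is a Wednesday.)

65

May 25, 2016 is a Wednesday; the first Saturday on or after it is May 28, 2016 (3 days later).
From May 28, 2016 to August 25, 2017: 217 + 237 = 454 days (rest of 2016, to August 25, 2017 in 2017).
454 ÷ 7 = 64 full weeks with remainder 6, so 64 more Saturdays after the first → 65.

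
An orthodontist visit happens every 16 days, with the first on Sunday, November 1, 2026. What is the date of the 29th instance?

The 29th occurrence is 28 intervals after the first: 28 × 16 = 448 days after November 1, 2026.
November has 30 days — 29 days to the end of November leaves 419.
From end of November to end of 2026 is 31 days (388 left).
2027 has 365 days (23 left).
23 days into January → January 23, 2028.

January 23, 2028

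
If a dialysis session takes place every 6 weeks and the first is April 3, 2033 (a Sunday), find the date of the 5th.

The 5th occurrence is 4 intervals after the first: 4 × 42 = 168 days after April 3, 2033.
April has 30 days — 27 days to the end of April leaves 141.
May has 31 days (110 left).
June has 30 days (80 left).
July has 31 days (49 left).
August has 31 days (18 left).
18 days into September → September 18, 2033.

September 18, 2033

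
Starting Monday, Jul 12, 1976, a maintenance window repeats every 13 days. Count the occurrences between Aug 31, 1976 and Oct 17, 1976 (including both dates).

Occurrences land 13·i days after Jul 12, 1976 for i = 0, 1, 2, …
Aug 31, 1976 is 50 days after the start; 50 ÷ 13 = 3 remainder 11; since the remainder is 11, round up to i = 4. First occurrence in the window: #5 on Sep 2, 1976 (4×13 = 52 days in).
Oct 17, 1976 is 97 days after the start; 97 ÷ 13 = 7 remainder 6. Last occurrence in the window: #8 on Oct 11, 1976.
Occurrences #5 through #8: 4 in total.

4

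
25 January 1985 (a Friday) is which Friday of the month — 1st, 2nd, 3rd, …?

Day 25 falls in week ⌈25/7⌉ of the month.
Days 1–7 hold the 1st Friday, 8–14 the 2nd, 15–21 the 3rd, 22–28 the 4th, 29–31 the 5th.
25 is in the range for the 4th.

4th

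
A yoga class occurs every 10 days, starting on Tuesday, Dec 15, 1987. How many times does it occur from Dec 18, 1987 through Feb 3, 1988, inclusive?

5

Occurrences land 10·i days after Dec 15, 1987 for i = 0, 1, 2, …
Dec 18, 1987 is 3 days after the start; 3 ÷ 10 = 0 remainder 3; since the remainder is 3, round up to i = 1. First occurrence in the window: #2 on Dec 25, 1987 (1×10 = 10 days in).
Feb 3, 1988 is 50 days after the start; 50 ÷ 10 = 5 remainder 0. Last occurrence in the window: #6 on Feb 3, 1988.
Occurrences #2 through #6: 5 in total.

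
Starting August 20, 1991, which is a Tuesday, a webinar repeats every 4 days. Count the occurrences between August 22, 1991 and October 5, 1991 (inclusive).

Occurrences land 4·i days after August 20, 1991 for i = 0, 1, 2, …
August 22, 1991 is 2 days after the start; 2 ÷ 4 = 0 remainder 2; since the remainder is 2, round up to i = 1. First occurrence in the window: #2 on August 24, 1991 (1×4 = 4 days in).
October 5, 1991 is 46 days after the start; 46 ÷ 4 = 11 remainder 2. Last occurrence in the window: #12 on October 3, 1991.
Occurrences #2 through #12: 11 in total.

11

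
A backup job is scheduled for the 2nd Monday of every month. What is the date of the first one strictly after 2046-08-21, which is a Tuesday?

2046-09-10

August 2046 starts on a Wednesday; its first Monday is the 6th, so the 2nd Monday is the 13th — 2046-08-13.
That is not after 2046-08-21, so look at September 2046.
September 2046 starts on a Saturday; its first Monday is the 3rd, so the 2nd Monday is the 10th — 2046-09-10.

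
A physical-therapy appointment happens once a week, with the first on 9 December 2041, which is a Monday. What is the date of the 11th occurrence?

17 February 2042

The 11th occurrence is 10 intervals after the first: 10 × 7 = 70 days after 9 December 2041.
December has 31 days — 22 days to the end of December leaves 48.
January has 31 days (17 left).
17 days into February → 17 February 2042.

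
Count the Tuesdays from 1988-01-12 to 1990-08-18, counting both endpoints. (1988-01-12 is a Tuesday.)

1988-01-12 is a Tuesday; the first Tuesday on or after it is 1988-01-12.
From 1988-01-12 to 1990-08-18: 354 + 365 + 230 = 949 days (rest of 1988, 1989, to 1990-08-18 in 1990).
949 ÷ 7 = 135 full weeks with remainder 4, so 135 more Tuesdays after the first → 136.

136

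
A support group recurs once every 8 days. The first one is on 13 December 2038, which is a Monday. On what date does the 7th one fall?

The 7th occurrence is 6 intervals after the first: 6 × 8 = 48 days after 13 December 2038.
December has 31 days — 18 days to the end of December leaves 30.
30 days into January → 30 January 2039.

30 January 2039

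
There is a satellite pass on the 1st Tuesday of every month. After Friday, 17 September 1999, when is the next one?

5 October 1999

September 1999 starts on a Wednesday, so its 1st Tuesday is 7 September 1999 (6 days in).
That is not after 17 September 1999, so look at October 1999.
October 1999 starts on a Friday, so its 1st Tuesday is 5 October 1999 (4 days in).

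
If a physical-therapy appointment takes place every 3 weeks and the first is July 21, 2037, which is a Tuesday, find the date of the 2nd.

The 2nd occurrence is 1 interval after the first: 1 × 21 = 21 days after July 21, 2037.
July has 31 days — 10 days to the end of July leaves 11.
11 days into August → August 11, 2037.

August 11, 2037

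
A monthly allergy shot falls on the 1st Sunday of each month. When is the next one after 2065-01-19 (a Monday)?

January 2065 starts on a Thursday, so its 1st Sunday is 2065-01-04 (3 days in).
That is not after 2065-01-19, so look at February 2065.
February 2065 starts on a Sunday, so its 1st Sunday is 2065-02-01.

2065-02-01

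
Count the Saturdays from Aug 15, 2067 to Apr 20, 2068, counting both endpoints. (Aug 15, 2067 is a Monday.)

35

Aug 15, 2067 is a Monday; the first Saturday on or after it is Aug 20, 2067 (5 days later).
From Aug 20, 2067 to Apr 20, 2068: 11 + 30 + 31 + 30 + 31 + 31 + 29 + 31 + 20 = 244 days (rest of Aug, Sep, Oct, Nov, Dec, Jan, Feb, Mar, Apr).
244 ÷ 7 = 34 full weeks with remainder 6, so 34 more Saturdays after the first → 35.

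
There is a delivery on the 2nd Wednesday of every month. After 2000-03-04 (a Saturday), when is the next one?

2000-03-08

March 2000 starts on a Wednesday; its first Wednesday is the 1st, so the 2nd Wednesday is the 8th — 2000-03-08.
2000-03-08 is after 2000-03-04, so that is the next one.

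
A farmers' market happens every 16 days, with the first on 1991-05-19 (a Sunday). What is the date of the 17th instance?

The 17th occurrence is 16 intervals after the first: 16 × 16 = 256 days after 1991-05-19.
May has 31 days — 12 days to the end of May leaves 244.
June has 30 days (214 left).
July has 31 days (183 left).
August has 31 days (152 left).
September has 30 days (122 left).
October has 31 days (91 left).
November has 30 days (61 left).
December has 31 days (30 left).
30 days into January → 1992-01-30.

1992-01-30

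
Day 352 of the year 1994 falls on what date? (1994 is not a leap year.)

January has 31 days (352 − 31 = 321 remain).
February has 28 days (321 − 28 = 293 remain).
March has 31 days (293 − 31 = 262 remain).
April has 30 days (262 − 30 = 232 remain).
May has 31 days (232 − 31 = 201 remain).
June has 30 days (201 − 30 = 171 remain).
July has 31 days (171 − 31 = 140 remain).
August has 31 days (140 − 31 = 109 remain).
September has 30 days (109 − 30 = 79 remain).
October has 31 days (79 − 31 = 48 remain).
November has 30 days (48 − 30 = 18 remain).
18 into December → December 18.

December 18, 1994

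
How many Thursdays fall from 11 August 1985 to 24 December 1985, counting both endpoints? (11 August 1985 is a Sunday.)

11 August 1985 is a Sunday; the first Thursday on or after it is 15 August 1985 (4 days later).
From 15 August 1985 to 24 December 1985: 16 + 30 + 31 + 30 + 24 = 131 days (rest of August, September, October, November, December).
131 ÷ 7 = 18 full weeks with remainder 5, so 18 more Thursdays after the first → 19.

19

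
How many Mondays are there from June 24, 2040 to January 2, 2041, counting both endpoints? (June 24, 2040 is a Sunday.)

28

June 24, 2040 is a Sunday; the first Monday on or after it is June 25, 2040 (1 day later).
From June 25, 2040 to January 2, 2041: 5 + 31 + 31 + 30 + 31 + 30 + 31 + 2 = 191 days (rest of June, July, August, September, October, November, December, January).
191 ÷ 7 = 27 full weeks with remainder 2, so 27 more Mondays after the first → 28.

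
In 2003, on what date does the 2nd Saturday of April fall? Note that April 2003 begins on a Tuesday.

April 2003 begins on a Tuesday, so the first Saturday is April 5 (4 days later).
The 2nd Saturday is 1 weeks later: 5 + 7 = 12.

2003-04-12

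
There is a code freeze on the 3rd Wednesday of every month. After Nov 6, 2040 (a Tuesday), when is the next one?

Nov 2040 starts on a Thursday; its first Wednesday is the 7th, so the 3rd Wednesday is the 21st — Nov 21, 2040.
Nov 21, 2040 is after Nov 6, 2040, so that is the next one.

Nov 21, 2040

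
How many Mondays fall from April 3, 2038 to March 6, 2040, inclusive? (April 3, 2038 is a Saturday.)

101

April 3, 2038 is a Saturday; the first Monday on or after it is April 5, 2038 (2 days later).
From April 5, 2038 to March 6, 2040: 270 + 365 + 66 = 701 days (rest of 2038, 2039, to March 6, 2040 in 2040).
701 ÷ 7 = 100 full weeks with remainder 1, so 100 more Mondays after the first → 101.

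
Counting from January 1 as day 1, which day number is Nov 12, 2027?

316

Days in months before Nov: 31 + 28 + 31 + 30 + 31 + 30 + 31 + 31 + 30 + 31 = 304.
Plus 12 days into Nov → day 316.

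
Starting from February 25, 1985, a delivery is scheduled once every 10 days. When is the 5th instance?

April 6, 1985

The 5th occurrence is 4 intervals after the first: 4 × 10 = 40 days after February 25, 1985.
February has 28 days — 3 days to the end of February leaves 37.
March has 31 days (6 left).
6 days into April → April 6, 1985.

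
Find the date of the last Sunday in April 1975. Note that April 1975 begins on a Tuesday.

April 1975 begins on a Tuesday, so the first Sunday is April 6 (5 days later).
April 1975 has 30 days. Adding weeks: 6, 13, 20, 27 — the last one ≤ 30 is the 27th.

April 27, 1975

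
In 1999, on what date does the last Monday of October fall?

The first Monday of October 1999 is October 4.
October 1999 has 31 days. Adding weeks: 4, 11, 18, 25 — the last one ≤ 31 is the 25th.

October 25, 1999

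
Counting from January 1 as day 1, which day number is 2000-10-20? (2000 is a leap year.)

Days in months before October: 31 + 29 + 31 + 30 + 31 + 30 + 31 + 31 + 30 = 274.
Plus 20 days into October → day 294.

294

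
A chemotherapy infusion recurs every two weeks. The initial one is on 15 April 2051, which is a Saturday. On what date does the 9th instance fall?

5 August 2051

The 9th occurrence is 8 intervals after the first: 8 × 14 = 112 days after 15 April 2051.
April has 30 days — 15 days to the end of April leaves 97.
May has 31 days (66 left).
June has 30 days (36 left).
July has 31 days (5 left).
5 days into August → 5 August 2051.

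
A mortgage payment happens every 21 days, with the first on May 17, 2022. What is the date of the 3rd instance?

The 3rd occurrence is 2 intervals after the first: 2 × 21 = 42 days after May 17, 2022.
May has 31 days — 14 days to the end of May leaves 28.
28 days into Jun → Jun 28, 2022.

Jun 28, 2022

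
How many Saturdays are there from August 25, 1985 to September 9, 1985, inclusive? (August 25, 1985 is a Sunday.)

2

August 25, 1985 is a Sunday; the first Saturday on or after it is August 31, 1985 (6 days later).
From August 31, 1985 to September 9, 1985: 0 + 9 = 9 days (rest of August, September).
9 ÷ 7 = 1 full weeks with remainder 2, so 1 more Saturdays after the first → 2.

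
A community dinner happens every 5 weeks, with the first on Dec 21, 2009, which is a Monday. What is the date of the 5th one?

The 5th occurrence is 4 intervals after the first: 4 × 35 = 140 days after Dec 21, 2009.
Dec has 31 days — 10 days to the end of Dec leaves 130.
Jan has 31 days (99 left).
Feb has 28 days (71 left).
Mar has 31 days (40 left).
Apr has 30 days (10 left).
10 days into May → May 10, 2010.

May 10, 2010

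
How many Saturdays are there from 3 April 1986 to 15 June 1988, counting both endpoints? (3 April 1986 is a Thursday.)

3 April 1986 is a Thursday; the first Saturday on or after it is 5 April 1986 (2 days later).
From 5 April 1986 to 15 June 1988: 270 + 365 + 167 = 802 days (rest of 1986, 1987, to 15 June 1988 in 1988).
802 ÷ 7 = 114 full weeks with remainder 4, so 114 more Saturdays after the first → 115.

115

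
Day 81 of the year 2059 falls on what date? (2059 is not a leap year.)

22 March 2059

January has 31 days (81 − 31 = 50 remain).
February has 28 days (50 − 28 = 22 remain).
22 into March → March 22.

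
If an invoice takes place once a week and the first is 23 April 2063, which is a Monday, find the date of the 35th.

17 December 2063

The 35th occurrence is 34 intervals after the first: 34 × 7 = 238 days after 23 April 2063.
April has 30 days — 7 days to the end of April leaves 231.
May has 31 days (200 left).
June has 30 days (170 left).
July has 31 days (139 left).
August has 31 days (108 left).
September has 30 days (78 left).
October has 31 days (47 left).
November has 30 days (17 left).
17 days into December → 17 December 2063.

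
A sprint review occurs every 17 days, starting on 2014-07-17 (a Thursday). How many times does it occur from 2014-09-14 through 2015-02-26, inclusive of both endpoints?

Occurrences land 17·i days after 2014-07-17 for i = 0, 1, 2, …
2014-09-14 is 59 days after the start; 59 ÷ 17 = 3 remainder 8; since the remainder is 8, round up to i = 4. First occurrence in the window: #5 on 2014-09-23 (4×17 = 68 days in).
2015-02-26 is 224 days after the start; 224 ÷ 17 = 13 remainder 3. Last occurrence in the window: #14 on 2015-02-23.
Occurrences #5 through #14: 10 in total.

10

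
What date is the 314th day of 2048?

Nov 9, 2048

Jan has 31 days (314 − 31 = 283 remain).
Feb has 29 days (283 − 29 = 254 remain).
Mar has 31 days (254 − 31 = 223 remain).
Apr has 30 days (223 − 30 = 193 remain).
May has 31 days (193 − 31 = 162 remain).
Jun has 30 days (162 − 30 = 132 remain).
Jul has 31 days (132 − 31 = 101 remain).
Aug has 31 days (101 − 31 = 70 remain).
Sep has 30 days (70 − 30 = 40 remain).
Oct has 31 days (40 − 31 = 9 remain).
9 into Nov → Nov 9.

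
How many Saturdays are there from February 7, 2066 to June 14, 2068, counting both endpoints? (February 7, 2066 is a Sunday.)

February 7, 2066 is a Sunday; the first Saturday on or after it is February 13, 2066 (6 days later).
From February 13, 2066 to June 14, 2068: 321 + 365 + 166 = 852 days (rest of 2066, 2067, to June 14, 2068 in 2068).
852 ÷ 7 = 121 full weeks with remainder 5, so 121 more Saturdays after the first → 122.

122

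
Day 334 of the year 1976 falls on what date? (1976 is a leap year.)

29 November 1976

January has 31 days (334 − 31 = 303 remain).
February has 29 days (303 − 29 = 274 remain).
March has 31 days (274 − 31 = 243 remain).
April has 30 days (243 − 30 = 213 remain).
May has 31 days (213 − 31 = 182 remain).
June has 30 days (182 − 30 = 152 remain).
July has 31 days (152 − 31 = 121 remain).
August has 31 days (121 − 31 = 90 remain).
September has 30 days (90 − 30 = 60 remain).
October has 31 days (60 − 31 = 29 remain).
29 into November → November 29.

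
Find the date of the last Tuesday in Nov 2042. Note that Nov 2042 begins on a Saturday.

Nov 25, 2042

Nov 2042 begins on a Saturday, so the first Tuesday is Nov 4 (3 days later).
Nov 2042 has 30 days. Adding weeks: 4, 11, 18, 25 — the last one ≤ 30 is the 25th.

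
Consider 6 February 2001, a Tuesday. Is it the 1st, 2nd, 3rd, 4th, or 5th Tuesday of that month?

Day 6 falls in week ⌈6/7⌉ of the month.
Days 1–7 hold the 1st Tuesday, 8–14 the 2nd, 15–21 the 3rd, 22–28 the 4th, 29–31 the 5th.
6 is in the range for the 1st.

1st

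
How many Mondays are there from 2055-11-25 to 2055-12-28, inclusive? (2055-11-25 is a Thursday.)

5

2055-11-25 is a Thursday; the first Monday on or after it is 2055-11-29 (4 days later).
From 2055-11-29 to 2055-12-28: 1 + 28 = 29 days (rest of November, December).
29 ÷ 7 = 4 full weeks with remainder 1, so 4 more Mondays after the first → 5.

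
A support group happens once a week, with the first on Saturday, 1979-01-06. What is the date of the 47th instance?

The 47th occurrence is 46 intervals after the first: 46 × 7 = 322 days after 1979-01-06.
January has 31 days — 25 days to the end of January leaves 297.
February has 28 days (269 left).
March has 31 days (238 left).
April has 30 days (208 left).
May has 31 days (177 left).
June has 30 days (147 left).
July has 31 days (116 left).
August has 31 days (85 left).
September has 30 days (55 left).
October has 31 days (24 left).
24 days into November → 1979-11-24.

1979-11-24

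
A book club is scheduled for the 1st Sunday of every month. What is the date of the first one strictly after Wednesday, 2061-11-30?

2061-12-04

November 2061 starts on a Tuesday, so its 1st Sunday is 2061-11-06 (5 days in).
That is not after 2061-11-30, so look at December 2061.
December 2061 starts on a Thursday, so its 1st Sunday is 2061-12-04 (3 days in).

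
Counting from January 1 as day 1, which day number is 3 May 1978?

Days in months before May: 31 + 28 + 31 + 30 = 120.
Plus 3 days into May → day 123.

123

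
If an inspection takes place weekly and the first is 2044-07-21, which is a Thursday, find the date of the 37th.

2045-03-30

The 37th occurrence is 36 intervals after the first: 36 × 7 = 252 days after 2044-07-21.
July has 31 days — 10 days to the end of July leaves 242.
August has 31 days (211 left).
September has 30 days (181 left).
October has 31 days (150 left).
November has 30 days (120 left).
December has 31 days (89 left).
January has 31 days (58 left).
February has 28 days (30 left).
30 days into March → 2045-03-30.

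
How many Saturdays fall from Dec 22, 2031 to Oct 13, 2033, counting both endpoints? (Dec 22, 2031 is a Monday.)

94

Dec 22, 2031 is a Monday; the first Saturday on or after it is Dec 27, 2031 (5 days later).
From Dec 27, 2031 to Oct 13, 2033: 4 + 366 + 286 = 656 days (rest of 2031, 2032, to Oct 13, 2033 in 2033).
656 ÷ 7 = 93 full weeks with remainder 5, so 93 more Saturdays after the first → 94.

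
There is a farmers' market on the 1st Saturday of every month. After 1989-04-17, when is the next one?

April 1989 starts on a Saturday, so its 1st Saturday is 1989-04-01.
That is not after 1989-04-17, so look at May 1989.
May 1989 starts on a Monday, so its 1st Saturday is 1989-05-06 (5 days in).

1989-05-06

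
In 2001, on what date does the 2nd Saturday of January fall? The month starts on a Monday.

13 January 2001

January 2001 begins on a Monday, so the first Saturday is January 6 (5 days later).
The 2nd Saturday is 1 weeks later: 6 + 7 = 13.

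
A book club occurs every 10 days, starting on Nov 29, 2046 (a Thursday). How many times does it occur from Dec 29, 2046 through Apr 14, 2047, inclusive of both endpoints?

11

Occurrences land 10·i days after Nov 29, 2046 for i = 0, 1, 2, …
Dec 29, 2046 is 30 days after the start; 30 ÷ 10 = 3 remainder 0. First occurrence in the window: #4 on Dec 29, 2046 (3×10 = 30 days in).
Apr 14, 2047 is 136 days after the start; 136 ÷ 10 = 13 remainder 6. Last occurrence in the window: #14 on Apr 8, 2047.
Occurrences #4 through #14: 11 in total.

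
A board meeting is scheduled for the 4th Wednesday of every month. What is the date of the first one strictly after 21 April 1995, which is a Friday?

26 April 1995

April 1995 starts on a Saturday; its first Wednesday is the 5th, so the 4th Wednesday is the 26th — 26 April 1995.
26 April 1995 is after 21 April 1995, so that is the next one.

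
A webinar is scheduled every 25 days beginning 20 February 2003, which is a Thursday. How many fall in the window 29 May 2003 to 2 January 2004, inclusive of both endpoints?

Occurrences land 25·i days after 20 February 2003 for i = 0, 1, 2, …
29 May 2003 is 98 days after the start; 98 ÷ 25 = 3 remainder 23; since the remainder is 23, round up to i = 4. First occurrence in the window: #5 on 31 May 2003 (4×25 = 100 days in).
2 January 2004 is 316 days after the start; 316 ÷ 25 = 12 remainder 16. Last occurrence in the window: #13 on 17 December 2003.
Occurrences #5 through #13: 9 in total.

9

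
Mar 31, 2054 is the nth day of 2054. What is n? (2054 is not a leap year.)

90

Days in months before Mar: 31 + 28 = 59.
Plus 31 days into Mar → day 90.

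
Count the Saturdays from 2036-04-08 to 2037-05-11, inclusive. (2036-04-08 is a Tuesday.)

2036-04-08 is a Tuesday; the first Saturday on or after it is 2036-04-12 (4 days later).
From 2036-04-12 to 2037-05-11: 263 + 131 = 394 days (rest of 2036, to 2037-05-11 in 2037).
394 ÷ 7 = 56 full weeks with remainder 2, so 56 more Saturdays after the first → 57.

57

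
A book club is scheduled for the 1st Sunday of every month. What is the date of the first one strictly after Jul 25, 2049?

Jul 2049 starts on a Thursday, so its 1st Sunday is Jul 4, 2049 (3 days in).
That is not after Jul 25, 2049, so look at Aug 2049.
Aug 2049 starts on a Sunday, so its 1st Sunday is Aug 1, 2049.

Aug 1, 2049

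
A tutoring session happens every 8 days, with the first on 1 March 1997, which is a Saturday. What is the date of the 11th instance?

20 May 1997

The 11th occurrence is 10 intervals after the first: 10 × 8 = 80 days after 1 March 1997.
March has 31 days — 30 days to the end of March leaves 50.
April has 30 days (20 left).
20 days into May → 20 May 1997.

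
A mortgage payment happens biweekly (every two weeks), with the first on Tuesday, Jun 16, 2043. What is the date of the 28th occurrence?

Jun 28, 2044

The 28th occurrence is 27 intervals after the first: 27 × 14 = 378 days after Jun 16, 2043.
Jun has 30 days — 14 days to the end of Jun leaves 364.
Jul has 31 days (333 left).
Aug has 31 days (302 left).
Sep has 30 days (272 left).
Oct has 31 days (241 left).
Nov has 30 days (211 left).
Dec has 31 days (180 left).
Jan has 31 days (149 left).
Feb has 29 days (120 left).
Mar has 31 days (89 left).
Apr has 30 days (59 left).
May has 31 days (28 left).
28 days into Jun → Jun 28, 2044.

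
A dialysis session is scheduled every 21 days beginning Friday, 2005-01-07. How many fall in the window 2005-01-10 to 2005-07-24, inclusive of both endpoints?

9

Occurrences land 21·i days after 2005-01-07 for i = 0, 1, 2, …
2005-01-10 is 3 days after the start; 3 ÷ 21 = 0 remainder 3; since the remainder is 3, round up to i = 1. First occurrence in the window: #2 on 2005-01-28 (1×21 = 21 days in).
2005-07-24 is 198 days after the start; 198 ÷ 21 = 9 remainder 9. Last occurrence in the window: #10 on 2005-07-15.
Occurrences #2 through #10: 9 in total.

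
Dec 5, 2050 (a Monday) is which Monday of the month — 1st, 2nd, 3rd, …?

1st

Day 5 falls in week ⌈5/7⌉ of the month.
Days 1–7 hold the 1st Monday, 8–14 the 2nd, 15–21 the 3rd, 22–28 the 4th, 29–31 the 5th.
5 is in the range for the 1st.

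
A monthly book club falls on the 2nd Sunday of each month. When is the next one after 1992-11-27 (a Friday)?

November 1992 starts on a Sunday; its first Sunday is the 1st, so the 2nd Sunday is the 8th — 1992-11-08.
That is not after 1992-11-27, so look at December 1992.
December 1992 starts on a Tuesday; its first Sunday is the 6th, so the 2nd Sunday is the 13th — 1992-12-13.

1992-12-13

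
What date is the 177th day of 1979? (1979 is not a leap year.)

Jan has 31 days (177 − 31 = 146 remain).
Feb has 28 days (146 − 28 = 118 remain).
Mar has 31 days (118 − 31 = 87 remain).
Apr has 30 days (87 − 30 = 57 remain).
May has 31 days (57 − 31 = 26 remain).
26 into Jun → Jun 26.

Jun 26, 1979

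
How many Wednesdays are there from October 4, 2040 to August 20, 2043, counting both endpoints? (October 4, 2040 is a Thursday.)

October 4, 2040 is a Thursday; the first Wednesday on or after it is October 10, 2040 (6 days later).
From October 10, 2040 to August 20, 2043: 82 + 365 + 365 + 232 = 1044 days (rest of 2040, 2041, 2042, to August 20, 2043 in 2043).
1044 ÷ 7 = 149 full weeks with remainder 1, so 149 more Wednesdays after the first → 150.

150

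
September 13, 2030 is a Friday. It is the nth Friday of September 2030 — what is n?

2nd

Day 13 falls in week ⌈13/7⌉ of the month.
Days 1–7 hold the 1st Friday, 8–14 the 2nd, 15–21 the 3rd, 22–28 the 4th, 29–31 the 5th.
13 is in the range for the 2nd.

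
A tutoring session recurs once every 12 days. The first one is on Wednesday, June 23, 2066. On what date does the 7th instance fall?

September 3, 2066

The 7th occurrence is 6 intervals after the first: 6 × 12 = 72 days after June 23, 2066.
June has 30 days — 7 days to the end of June leaves 65.
July has 31 days (34 left).
August has 31 days (3 left).
3 days into September → September 3, 2066.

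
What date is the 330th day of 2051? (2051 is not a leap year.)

Jan has 31 days (330 − 31 = 299 remain).
Feb has 28 days (299 − 28 = 271 remain).
Mar has 31 days (271 − 31 = 240 remain).
Apr has 30 days (240 − 30 = 210 remain).
May has 31 days (210 − 31 = 179 remain).
Jun has 30 days (179 − 30 = 149 remain).
Jul has 31 days (149 − 31 = 118 remain).
Aug has 31 days (118 − 31 = 87 remain).
Sep has 30 days (87 − 30 = 57 remain).
Oct has 31 days (57 − 31 = 26 remain).
26 into Nov → Nov 26.

Nov 26, 2051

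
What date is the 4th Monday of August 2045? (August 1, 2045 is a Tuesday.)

August 28, 2045

August 2045 begins on a Tuesday, so the first Monday is August 7 (6 days later).
The 4th Monday is 3 weeks later: 7 + 21 = 28.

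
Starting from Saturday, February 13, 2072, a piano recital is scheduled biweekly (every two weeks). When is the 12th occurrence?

July 16, 2072

The 12th occurrence is 11 intervals after the first: 11 × 14 = 154 days after February 13, 2072.
February has 29 days — 16 days to the end of February leaves 138.
March has 31 days (107 left).
April has 30 days (77 left).
May has 31 days (46 left).
June has 30 days (16 left).
16 days into July → July 16, 2072.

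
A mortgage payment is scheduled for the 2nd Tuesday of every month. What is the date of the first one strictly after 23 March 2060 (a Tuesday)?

March 2060 starts on a Monday; its first Tuesday is the 2nd, so the 2nd Tuesday is the 9th — 9 March 2060.
That is not after 23 March 2060, so look at April 2060.
April 2060 starts on a Thursday; its first Tuesday is the 6th, so the 2nd Tuesday is the 13th — 13 April 2060.

13 April 2060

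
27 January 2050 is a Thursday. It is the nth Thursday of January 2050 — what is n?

Day 27 falls in week ⌈27/7⌉ of the month.
Days 1–7 hold the 1st Thursday, 8–14 the 2nd, 15–21 the 3rd, 22–28 the 4th, 29–31 the 5th.
27 is in the range for the 4th.

4th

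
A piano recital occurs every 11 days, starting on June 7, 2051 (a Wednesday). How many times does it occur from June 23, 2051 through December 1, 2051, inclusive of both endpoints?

15

Occurrences land 11·i days after June 7, 2051 for i = 0, 1, 2, …
June 23, 2051 is 16 days after the start; 16 ÷ 11 = 1 remainder 5; since the remainder is 5, round up to i = 2. First occurrence in the window: #3 on June 29, 2051 (2×11 = 22 days in).
December 1, 2051 is 177 days after the start; 177 ÷ 11 = 16 remainder 1. Last occurrence in the window: #17 on November 30, 2051.
Occurrences #3 through #17: 15 in total.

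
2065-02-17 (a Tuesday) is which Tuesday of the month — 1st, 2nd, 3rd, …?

3rd

Day 17 falls in week ⌈17/7⌉ of the month.
Days 1–7 hold the 1st Tuesday, 8–14 the 2nd, 15–21 the 3rd, 22–28 the 4th, 29–31 the 5th.
17 is in the range for the 3rd.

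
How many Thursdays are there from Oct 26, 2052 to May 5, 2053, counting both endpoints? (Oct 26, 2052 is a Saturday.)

Oct 26, 2052 is a Saturday; the first Thursday on or after it is Oct 31, 2052 (5 days later).
From Oct 31, 2052 to May 5, 2053: 0 + 30 + 31 + 31 + 28 + 31 + 30 + 5 = 186 days (rest of Oct, Nov, Dec, Jan, Feb, Mar, Apr, May).
186 ÷ 7 = 26 full weeks with remainder 4, so 26 more Thursdays after the first → 27.

27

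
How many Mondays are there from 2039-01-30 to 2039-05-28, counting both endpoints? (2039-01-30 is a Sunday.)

17

2039-01-30 is a Sunday; the first Monday on or after it is 2039-01-31 (1 day later).
From 2039-01-31 to 2039-05-28: 0 + 28 + 31 + 30 + 28 = 117 days (rest of January, February, March, April, May).
117 ÷ 7 = 16 full weeks with remainder 5, so 16 more Mondays after the first → 17.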